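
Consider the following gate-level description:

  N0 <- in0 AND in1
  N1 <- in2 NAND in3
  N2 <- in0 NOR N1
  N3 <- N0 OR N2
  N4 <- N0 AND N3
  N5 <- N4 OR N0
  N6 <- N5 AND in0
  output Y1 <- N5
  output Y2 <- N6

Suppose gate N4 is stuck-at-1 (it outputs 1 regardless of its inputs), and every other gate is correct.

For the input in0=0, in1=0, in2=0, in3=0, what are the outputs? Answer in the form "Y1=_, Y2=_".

Y1=1, Y2=0

Propagate with N4 forced: N0=0, N1=1, N2=0, N3=0, N4=1 [stuck-at-1], N5=1, N6=0.
So the outputs are Y1=1, Y2=0. (Without the fault they would be Y1=0, Y2=0.)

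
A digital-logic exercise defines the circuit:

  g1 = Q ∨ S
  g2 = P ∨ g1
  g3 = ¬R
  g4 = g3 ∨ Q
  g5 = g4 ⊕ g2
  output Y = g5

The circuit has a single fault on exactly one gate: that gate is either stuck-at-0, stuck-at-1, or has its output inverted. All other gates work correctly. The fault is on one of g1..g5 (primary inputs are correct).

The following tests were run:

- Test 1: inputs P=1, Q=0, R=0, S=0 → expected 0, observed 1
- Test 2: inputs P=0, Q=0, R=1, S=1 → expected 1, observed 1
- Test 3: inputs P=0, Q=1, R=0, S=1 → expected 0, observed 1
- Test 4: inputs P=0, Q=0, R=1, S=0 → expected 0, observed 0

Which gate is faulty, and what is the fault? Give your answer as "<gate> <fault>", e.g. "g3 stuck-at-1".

Fault-free values for test 1 (P=1, Q=0, R=0, S=0): g1=0, g2=1, g3=1, g4=1, g5=0, giving Y=0. Observed 1.
Test 1: faults giving observed 1 are {g2 stuck-at-0, g2 inverted output, g3 stuck-at-0, g3 inverted output, g4 stuck-at-0, g4 inverted output, g5 stuck-at-1, g5 inverted output}.
Test 2 (P=0, Q=0, R=1, S=1): fault-free g1=1, g2=1, g3=0, g4=0, g5=1 → 1; observed 1. Eliminates g2 stuck-at-0, g2 inverted output, g3 inverted output, g4 inverted output, g5 inverted output.
Test 3 (P=0, Q=1, R=0, S=1): fault-free g1=1, g2=1, g3=1, g4=1, g5=0 → 0; observed 1. Eliminates g3 stuck-at-0.
Test 4 (P=0, Q=0, R=1, S=0): fault-free g1=0, g2=0, g3=0, g4=0, g5=0 → 0; observed 0. Eliminates g5 stuck-at-1.
Only g4 stuck-at-0 is consistent with every test.

g4 stuck-at-0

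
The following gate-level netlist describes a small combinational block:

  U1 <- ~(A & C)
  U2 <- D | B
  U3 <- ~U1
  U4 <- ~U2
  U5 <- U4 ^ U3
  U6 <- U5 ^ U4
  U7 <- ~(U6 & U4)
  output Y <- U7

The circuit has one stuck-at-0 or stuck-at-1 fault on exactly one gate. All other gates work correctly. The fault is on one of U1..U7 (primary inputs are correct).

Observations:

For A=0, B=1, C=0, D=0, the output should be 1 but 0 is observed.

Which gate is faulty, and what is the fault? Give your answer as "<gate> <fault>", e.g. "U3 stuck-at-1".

Fault-free values for test 1 (A=0, B=1, C=0, D=0): U1=1, U2=1, U3=0, U4=0, U5=0, U6=0, U7=1, giving Y=1. Observed 0.
Test 1: faults giving observed 0 are {U7 stuck-at-0}.
Only U7 stuck-at-0 is consistent with every test.

U7 stuck-at-0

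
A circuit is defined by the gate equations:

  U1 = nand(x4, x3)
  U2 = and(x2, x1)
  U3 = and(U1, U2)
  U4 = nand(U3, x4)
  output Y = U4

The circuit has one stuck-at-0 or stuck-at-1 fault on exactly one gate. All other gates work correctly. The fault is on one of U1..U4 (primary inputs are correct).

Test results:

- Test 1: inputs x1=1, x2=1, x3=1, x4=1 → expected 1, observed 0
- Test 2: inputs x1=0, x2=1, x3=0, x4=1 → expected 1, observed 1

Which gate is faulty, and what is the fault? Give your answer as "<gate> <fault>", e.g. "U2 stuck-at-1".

Fault-free values for test 1 (x1=1, x2=1, x3=1, x4=1): U1=0, U2=1, U3=0, U4=1, giving Y=1. Observed 0.
Test 1: faults giving observed 0 are {U1 stuck-at-1, U3 stuck-at-1, U4 stuck-at-0}.
Test 2 (x1=0, x2=1, x3=0, x4=1): fault-free U1=1, U2=0, U3=0, U4=1 → 1; observed 1. Eliminates U3 stuck-at-1, U4 stuck-at-0.
Only U1 stuck-at-1 is consistent with every test.

U1 stuck-at-1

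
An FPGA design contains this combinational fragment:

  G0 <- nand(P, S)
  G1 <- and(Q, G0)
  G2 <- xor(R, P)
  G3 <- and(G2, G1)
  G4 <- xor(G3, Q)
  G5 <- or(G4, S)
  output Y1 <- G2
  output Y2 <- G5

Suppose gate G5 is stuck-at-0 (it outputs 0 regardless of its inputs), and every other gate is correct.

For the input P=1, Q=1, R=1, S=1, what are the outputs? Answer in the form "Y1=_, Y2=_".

Propagate with G5 forced: G0=0, G1=0, G2=0, G3=0, G4=1, G5=0 [stuck-at-0].
So the outputs are Y1=0, Y2=0. (Without the fault they would be Y1=0, Y2=1.)

Y1=0, Y2=0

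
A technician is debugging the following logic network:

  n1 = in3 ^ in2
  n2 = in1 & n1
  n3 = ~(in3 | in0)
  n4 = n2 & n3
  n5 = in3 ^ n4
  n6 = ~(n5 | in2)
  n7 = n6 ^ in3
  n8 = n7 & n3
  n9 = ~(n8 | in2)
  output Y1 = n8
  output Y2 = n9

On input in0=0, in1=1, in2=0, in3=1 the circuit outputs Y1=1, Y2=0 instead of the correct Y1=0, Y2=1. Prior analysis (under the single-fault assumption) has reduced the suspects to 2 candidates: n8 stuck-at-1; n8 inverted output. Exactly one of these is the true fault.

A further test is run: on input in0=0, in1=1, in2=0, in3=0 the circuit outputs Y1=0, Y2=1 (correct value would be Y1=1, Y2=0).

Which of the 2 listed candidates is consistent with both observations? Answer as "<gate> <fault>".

Evaluate each candidate on input in0=0, in1=1, in2=0, in3=0:
  n8 stuck-at-1: n1=0, n2=0, n3=1, n4=0, n5=0, n6=1, n7=1, n8=1 [stuck-at-1], n9=0 → Y1=1, Y2=0 — eliminated
  n8 inverted output: n1=0, n2=0, n3=1, n4=0, n5=0, n6=1, n7=1, n8=0 [inverted output], n9=1 → Y1=0, Y2=1 — matches
Only n8 inverted output reproduces the observed Y1=0, Y2=1.

n8 inverted output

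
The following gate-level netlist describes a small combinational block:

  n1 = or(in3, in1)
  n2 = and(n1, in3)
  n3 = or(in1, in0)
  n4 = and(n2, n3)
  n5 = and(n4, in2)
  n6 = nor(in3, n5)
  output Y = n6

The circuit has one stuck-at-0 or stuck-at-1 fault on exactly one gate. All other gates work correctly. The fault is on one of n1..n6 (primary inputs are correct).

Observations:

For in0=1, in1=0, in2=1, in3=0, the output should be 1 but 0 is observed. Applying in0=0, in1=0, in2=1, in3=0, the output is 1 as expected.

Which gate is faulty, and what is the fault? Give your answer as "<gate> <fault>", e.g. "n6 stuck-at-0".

Fault-free values for test 1 (in0=1, in1=0, in2=1, in3=0): n1=0, n2=0, n3=1, n4=0, n5=0, n6=1, giving Y=1. Observed 0.
Test 1: faults giving observed 0 are {n2 stuck-at-1, n4 stuck-at-1, n5 stuck-at-1, n6 stuck-at-0}.
Test 2 (in0=0, in1=0, in2=1, in3=0): fault-free n1=0, n2=0, n3=0, n4=0, n5=0, n6=1 → 1; observed 1. Eliminates n4 stuck-at-1, n5 stuck-at-1, n6 stuck-at-0.
Only n2 stuck-at-1 is consistent with every test.

n2 stuck-at-1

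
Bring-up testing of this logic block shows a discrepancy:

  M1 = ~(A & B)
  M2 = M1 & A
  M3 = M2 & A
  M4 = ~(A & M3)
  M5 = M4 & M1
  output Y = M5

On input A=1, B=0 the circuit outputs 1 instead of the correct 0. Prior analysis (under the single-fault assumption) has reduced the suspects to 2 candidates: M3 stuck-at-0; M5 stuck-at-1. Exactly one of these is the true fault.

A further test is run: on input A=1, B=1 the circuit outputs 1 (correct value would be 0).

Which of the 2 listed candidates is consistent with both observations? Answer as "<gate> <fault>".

M5 stuck-at-1

Evaluate each candidate on input A=1, B=1:
  M3 stuck-at-0: M1=0, M2=0, M3=0 [stuck-at-0], M4=1, M5=0 → 0 — eliminated
  M5 stuck-at-1: M1=0, M2=0, M3=0, M4=1, M5=1 [stuck-at-1] → 1 — matches
Only M5 stuck-at-1 reproduces the observed 1.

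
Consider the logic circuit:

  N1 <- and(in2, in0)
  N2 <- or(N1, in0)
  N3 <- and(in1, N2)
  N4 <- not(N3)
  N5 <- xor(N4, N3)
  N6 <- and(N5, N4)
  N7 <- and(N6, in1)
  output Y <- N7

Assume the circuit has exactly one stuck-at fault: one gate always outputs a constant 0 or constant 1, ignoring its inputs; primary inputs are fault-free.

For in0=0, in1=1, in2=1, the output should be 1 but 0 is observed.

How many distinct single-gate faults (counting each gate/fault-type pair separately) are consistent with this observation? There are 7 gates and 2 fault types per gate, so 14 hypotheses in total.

7

Fault-free: N1=0, N2=0, N3=0, N4=1, N5=1, N6=1, N7=1 → 1. Observed 0.
  N1 stuck-at-0: output 1 ✗
  N1 stuck-at-1: output 0 ✓
  N2 stuck-at-0: output 1 ✗
  N2 stuck-at-1: output 0 ✓
  N3 stuck-at-0: output 1 ✗
  N3 stuck-at-1: output 0 ✓
  N4 stuck-at-0: output 0 ✓
  N4 stuck-at-1: output 1 ✗
  N5 stuck-at-0: output 0 ✓
  N5 stuck-at-1: output 1 ✗
  N6 stuck-at-0: output 0 ✓
  N6 stuck-at-1: output 1 ✗
  N7 stuck-at-0: output 0 ✓
  N7 stuck-at-1: output 1 ✗
Consistent faults: {N1 stuck-at-1, N2 stuck-at-1, N3 stuck-at-1, N4 stuck-at-0, N5 stuck-at-0, N6 stuck-at-0, N7 stuck-at-0} — 7 in all.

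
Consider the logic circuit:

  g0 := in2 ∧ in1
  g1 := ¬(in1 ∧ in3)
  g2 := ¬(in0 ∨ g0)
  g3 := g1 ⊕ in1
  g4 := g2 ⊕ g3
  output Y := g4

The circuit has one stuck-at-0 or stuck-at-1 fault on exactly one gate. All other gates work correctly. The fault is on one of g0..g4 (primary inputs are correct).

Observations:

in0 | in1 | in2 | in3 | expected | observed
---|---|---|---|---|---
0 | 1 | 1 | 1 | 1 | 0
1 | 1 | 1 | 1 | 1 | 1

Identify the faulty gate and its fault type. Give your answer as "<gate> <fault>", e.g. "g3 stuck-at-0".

g0 stuck-at-0

Fault-free values for test 1 (in0=0, in1=1, in2=1, in3=1): g0=1, g1=0, g2=0, g3=1, g4=1, giving Y=1. Observed 0.
Test 1: faults giving observed 0 are {g0 stuck-at-0, g1 stuck-at-1, g2 stuck-at-1, g3 stuck-at-0, g4 stuck-at-0}.
Test 2 (in0=1, in1=1, in2=1, in3=1): fault-free g0=1, g1=0, g2=0, g3=1, g4=1 → 1; observed 1. Eliminates g1 stuck-at-1, g2 stuck-at-1, g3 stuck-at-0, g4 stuck-at-0.
Only g0 stuck-at-0 is consistent with every test.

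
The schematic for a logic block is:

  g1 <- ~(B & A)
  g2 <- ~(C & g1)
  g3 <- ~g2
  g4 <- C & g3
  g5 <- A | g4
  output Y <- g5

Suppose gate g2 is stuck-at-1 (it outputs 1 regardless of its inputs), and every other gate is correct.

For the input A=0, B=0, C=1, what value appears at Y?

0

Propagate with g2 forced: g1=1, g2=1 [stuck-at-1], g3=0, g4=0, g5=0.
So Y = 0. (Without the fault it would be 1.)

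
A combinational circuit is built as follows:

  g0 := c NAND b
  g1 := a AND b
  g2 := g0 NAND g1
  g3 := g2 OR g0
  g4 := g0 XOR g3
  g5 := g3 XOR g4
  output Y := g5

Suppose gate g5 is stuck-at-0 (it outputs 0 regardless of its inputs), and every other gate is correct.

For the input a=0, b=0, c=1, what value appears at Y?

Propagate with g5 forced: g0=1, g1=0, g2=1, g3=1, g4=0, g5=0 [stuck-at-0].
So Y = 0. (Without the fault it would be 1.)

0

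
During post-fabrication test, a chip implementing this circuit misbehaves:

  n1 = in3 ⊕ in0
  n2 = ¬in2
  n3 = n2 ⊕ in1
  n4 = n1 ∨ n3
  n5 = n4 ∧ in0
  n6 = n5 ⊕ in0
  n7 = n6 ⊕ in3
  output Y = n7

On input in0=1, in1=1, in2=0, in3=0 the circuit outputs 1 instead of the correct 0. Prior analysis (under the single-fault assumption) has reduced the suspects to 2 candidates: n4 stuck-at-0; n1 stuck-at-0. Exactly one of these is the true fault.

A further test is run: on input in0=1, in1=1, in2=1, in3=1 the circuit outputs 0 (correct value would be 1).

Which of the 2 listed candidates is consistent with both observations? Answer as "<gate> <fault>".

n4 stuck-at-0

Evaluate each candidate on input in0=1, in1=1, in2=1, in3=1:
  n4 stuck-at-0: n1=0, n2=0, n3=1, n4=0 [stuck-at-0], n5=0, n6=1, n7=0 → 0 — matches
  n1 stuck-at-0: n1=0 [stuck-at-0], n2=0, n3=1, n4=1, n5=1, n6=0, n7=1 → 1 — eliminated
Only n4 stuck-at-0 reproduces the observed 0.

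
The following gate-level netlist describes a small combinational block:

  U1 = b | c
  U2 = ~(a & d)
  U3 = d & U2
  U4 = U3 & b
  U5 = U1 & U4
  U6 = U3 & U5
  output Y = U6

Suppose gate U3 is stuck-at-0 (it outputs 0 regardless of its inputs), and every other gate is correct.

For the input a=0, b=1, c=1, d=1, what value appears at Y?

0

Propagate with U3 forced: U1=1, U2=1, U3=0 [stuck-at-0], U4=0, U5=0, U6=0.
So Y = 0. (Without the fault it would be 1.)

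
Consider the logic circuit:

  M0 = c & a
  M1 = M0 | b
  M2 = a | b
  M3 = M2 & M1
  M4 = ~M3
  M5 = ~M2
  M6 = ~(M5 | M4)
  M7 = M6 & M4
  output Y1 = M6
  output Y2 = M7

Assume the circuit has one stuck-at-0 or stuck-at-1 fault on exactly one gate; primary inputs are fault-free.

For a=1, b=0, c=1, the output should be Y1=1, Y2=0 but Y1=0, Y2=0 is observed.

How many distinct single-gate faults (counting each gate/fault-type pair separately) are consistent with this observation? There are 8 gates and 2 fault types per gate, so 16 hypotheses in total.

7

Fault-free: M0=1, M1=1, M2=1, M3=1, M4=0, M5=0, M6=1, M7=0 → Y1=1, Y2=0. Observed Y1=0, Y2=0.
  M0: stuck-at-0 ✓; others ✗
  M1: stuck-at-0 ✓; others ✗
  M2: stuck-at-0 ✓; others ✗
  M3: stuck-at-0 ✓; others ✗
  M4: stuck-at-1 ✓; others ✗
  M5: stuck-at-1 ✓; others ✗
  M6: stuck-at-0 ✓; others ✗
  M7: none of the 2 fault types match ✗
Consistent faults: {M0 stuck-at-0, M1 stuck-at-0, M2 stuck-at-0, M3 stuck-at-0, M4 stuck-at-1, M5 stuck-at-1, M6 stuck-at-0} — 7 in all.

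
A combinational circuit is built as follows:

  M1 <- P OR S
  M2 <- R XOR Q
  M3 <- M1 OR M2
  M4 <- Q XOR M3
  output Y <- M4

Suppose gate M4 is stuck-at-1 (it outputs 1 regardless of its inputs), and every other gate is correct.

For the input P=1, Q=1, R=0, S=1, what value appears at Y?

Propagate with M4 forced: M1=1, M2=1, M3=1, M4=1 [stuck-at-1].
So Y = 1. (Without the fault it would be 0.)

1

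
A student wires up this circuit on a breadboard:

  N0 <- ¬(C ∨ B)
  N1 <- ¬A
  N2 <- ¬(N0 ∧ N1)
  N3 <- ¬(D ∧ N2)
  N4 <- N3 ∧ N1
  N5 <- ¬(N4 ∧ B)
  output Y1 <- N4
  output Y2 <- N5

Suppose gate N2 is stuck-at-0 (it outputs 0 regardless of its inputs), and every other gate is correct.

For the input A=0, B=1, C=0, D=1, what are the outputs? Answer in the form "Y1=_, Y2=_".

Y1=1, Y2=0

Propagate with N2 forced: N0=0, N1=1, N2=0 [stuck-at-0], N3=1, N4=1, N5=0.
So the outputs are Y1=1, Y2=0. (Without the fault they would be Y1=0, Y2=1.)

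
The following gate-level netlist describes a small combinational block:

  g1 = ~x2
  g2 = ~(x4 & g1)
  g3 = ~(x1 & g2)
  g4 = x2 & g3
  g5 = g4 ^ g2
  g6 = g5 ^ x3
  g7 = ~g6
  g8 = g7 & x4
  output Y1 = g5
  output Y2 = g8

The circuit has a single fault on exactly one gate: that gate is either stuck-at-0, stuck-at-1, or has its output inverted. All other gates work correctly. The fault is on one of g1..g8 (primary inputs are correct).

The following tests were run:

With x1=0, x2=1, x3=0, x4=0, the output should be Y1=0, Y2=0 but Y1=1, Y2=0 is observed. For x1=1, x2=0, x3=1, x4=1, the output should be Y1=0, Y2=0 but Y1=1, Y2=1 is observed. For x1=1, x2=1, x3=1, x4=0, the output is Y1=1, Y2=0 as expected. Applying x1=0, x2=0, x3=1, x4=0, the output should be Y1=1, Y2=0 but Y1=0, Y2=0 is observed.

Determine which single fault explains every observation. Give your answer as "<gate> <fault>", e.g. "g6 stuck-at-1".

g2 inverted output

Fault-free values for test 1 (x1=0, x2=1, x3=0, x4=0): g1=0, g2=1, g3=1, g4=1, g5=0, g6=0, g7=1, g8=0, giving Y1=0, Y2=0. Observed Y1=1, Y2=0.
Test 1: faults giving observed Y1=1, Y2=0 are {g2 stuck-at-0, g2 inverted output, g3 stuck-at-0, g3 inverted output, g4 stuck-at-0, g4 inverted output, g5 stuck-at-1, g5 inverted output}.
Test 2 (x1=1, x2=0, x3=1, x4=1): fault-free g1=1, g2=0, g3=1, g4=0, g5=0, g6=1, g7=0, g8=0 → Y1=0, Y2=0; observed Y1=1, Y2=1. Eliminates g2 stuck-at-0, g3 stuck-at-0, g3 inverted output, g4 stuck-at-0.
Test 3 (x1=1, x2=1, x3=1, x4=0): fault-free g1=0, g2=1, g3=0, g4=0, g5=1, g6=0, g7=1, g8=0 → Y1=1, Y2=0; observed Y1=1, Y2=0. Eliminates g4 inverted output, g5 inverted output.
Test 4 (x1=0, x2=0, x3=1, x4=0): fault-free g1=1, g2=1, g3=1, g4=0, g5=1, g6=0, g7=1, g8=0 → Y1=1, Y2=0; observed Y1=0, Y2=0. Eliminates g5 stuck-at-1.
Only g2 inverted output is consistent with every test.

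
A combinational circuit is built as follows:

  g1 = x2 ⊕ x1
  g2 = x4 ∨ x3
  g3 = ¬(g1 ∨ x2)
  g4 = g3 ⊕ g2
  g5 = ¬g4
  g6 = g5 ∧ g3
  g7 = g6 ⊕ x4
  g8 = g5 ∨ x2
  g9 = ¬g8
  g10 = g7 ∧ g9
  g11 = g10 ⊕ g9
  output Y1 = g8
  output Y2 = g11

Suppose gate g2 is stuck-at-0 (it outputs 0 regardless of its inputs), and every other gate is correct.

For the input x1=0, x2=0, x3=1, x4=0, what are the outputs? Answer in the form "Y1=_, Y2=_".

Y1=0, Y2=1

Propagate with g2 forced: g1=0, g2=0 [stuck-at-0], g3=1, g4=1, g5=0, g6=0, g7=0, g8=0, g9=1, g10=0, g11=1.
So the outputs are Y1=0, Y2=1. (Without the fault they would be Y1=1, Y2=0.)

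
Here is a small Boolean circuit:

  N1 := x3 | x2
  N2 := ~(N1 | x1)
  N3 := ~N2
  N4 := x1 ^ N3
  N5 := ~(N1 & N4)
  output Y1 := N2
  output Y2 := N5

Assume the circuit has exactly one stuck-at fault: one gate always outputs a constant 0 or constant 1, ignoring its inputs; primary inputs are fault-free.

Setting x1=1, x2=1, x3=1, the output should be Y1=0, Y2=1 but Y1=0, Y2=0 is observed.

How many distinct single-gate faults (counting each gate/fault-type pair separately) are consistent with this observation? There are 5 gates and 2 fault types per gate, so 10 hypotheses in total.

Fault-free: N1=1, N2=0, N3=1, N4=0, N5=1 → Y1=0, Y2=1. Observed Y1=0, Y2=0.
  N1 stuck-at-0: output Y1=0, Y2=1 ✗
  N1 stuck-at-1: output Y1=0, Y2=1 ✗
  N2 stuck-at-0: output Y1=0, Y2=1 ✗
  N2 stuck-at-1: output Y1=1, Y2=0 ✗
  N3 stuck-at-0: output Y1=0, Y2=0 ✓
  N3 stuck-at-1: output Y1=0, Y2=1 ✗
  N4 stuck-at-0: output Y1=0, Y2=1 ✗
  N4 stuck-at-1: output Y1=0, Y2=0 ✓
  N5 stuck-at-0: output Y1=0, Y2=0 ✓
  N5 stuck-at-1: output Y1=0, Y2=1 ✗
Consistent faults: {N3 stuck-at-0, N4 stuck-at-1, N5 stuck-at-0} — 3 in all.

3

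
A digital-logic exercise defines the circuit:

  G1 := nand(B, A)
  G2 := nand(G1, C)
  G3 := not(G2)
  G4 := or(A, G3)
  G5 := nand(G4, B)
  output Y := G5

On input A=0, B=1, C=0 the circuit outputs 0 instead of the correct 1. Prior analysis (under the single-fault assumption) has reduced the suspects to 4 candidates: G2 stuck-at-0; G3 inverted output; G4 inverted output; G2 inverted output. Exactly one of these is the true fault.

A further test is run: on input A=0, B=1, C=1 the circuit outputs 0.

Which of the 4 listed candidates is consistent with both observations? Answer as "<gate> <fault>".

Evaluate each candidate on input A=0, B=1, C=1:
  G2 stuck-at-0: G1=1, G2=0 [stuck-at-0], G3=1, G4=1, G5=0 → 0 — matches
  G3 inverted output: G1=1, G2=0, G3=0 [inverted output], G4=0, G5=1 → 1 — eliminated
  G4 inverted output: G1=1, G2=0, G3=1, G4=0 [inverted output], G5=1 → 1 — eliminated
  G2 inverted output: G1=1, G2=1 [inverted output], G3=0, G4=0, G5=1 → 1 — eliminated
Only G2 stuck-at-0 reproduces the observed 0.

G2 stuck-at-0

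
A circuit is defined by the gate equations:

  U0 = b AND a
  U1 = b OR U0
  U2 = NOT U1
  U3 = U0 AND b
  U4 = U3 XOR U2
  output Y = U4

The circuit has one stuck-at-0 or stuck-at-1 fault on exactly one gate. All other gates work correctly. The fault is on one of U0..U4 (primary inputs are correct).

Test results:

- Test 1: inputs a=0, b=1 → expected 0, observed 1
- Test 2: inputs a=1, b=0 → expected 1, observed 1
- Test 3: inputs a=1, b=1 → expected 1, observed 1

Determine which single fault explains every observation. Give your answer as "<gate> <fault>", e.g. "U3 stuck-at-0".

U4 stuck-at-1

Fault-free values for test 1 (a=0, b=1): U0=0, U1=1, U2=0, U3=0, U4=0, giving Y=0. Observed 1.
Test 1: faults giving observed 1 are {U0 stuck-at-1, U1 stuck-at-0, U2 stuck-at-1, U3 stuck-at-1, U4 stuck-at-1}.
Test 2 (a=1, b=0): fault-free U0=0, U1=0, U2=1, U3=0, U4=1 → 1; observed 1. Eliminates U0 stuck-at-1, U3 stuck-at-1.
Test 3 (a=1, b=1): fault-free U0=1, U1=1, U2=0, U3=1, U4=1 → 1; observed 1. Eliminates U1 stuck-at-0, U2 stuck-at-1.
Only U4 stuck-at-1 is consistent with every test.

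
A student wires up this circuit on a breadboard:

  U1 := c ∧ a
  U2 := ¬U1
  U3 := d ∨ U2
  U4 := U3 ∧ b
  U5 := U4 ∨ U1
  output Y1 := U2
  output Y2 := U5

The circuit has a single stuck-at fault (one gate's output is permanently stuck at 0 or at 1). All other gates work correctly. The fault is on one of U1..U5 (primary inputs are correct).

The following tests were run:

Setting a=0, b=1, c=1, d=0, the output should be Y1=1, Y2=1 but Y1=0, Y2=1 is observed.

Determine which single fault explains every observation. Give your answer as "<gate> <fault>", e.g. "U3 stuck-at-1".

Fault-free values for test 1 (a=0, b=1, c=1, d=0): U1=0, U2=1, U3=1, U4=1, U5=1, giving Y1=1, Y2=1. Observed Y1=0, Y2=1.
Test 1: faults giving observed Y1=0, Y2=1 are {U1 stuck-at-1}.
Only U1 stuck-at-1 is consistent with every test.

U1 stuck-at-1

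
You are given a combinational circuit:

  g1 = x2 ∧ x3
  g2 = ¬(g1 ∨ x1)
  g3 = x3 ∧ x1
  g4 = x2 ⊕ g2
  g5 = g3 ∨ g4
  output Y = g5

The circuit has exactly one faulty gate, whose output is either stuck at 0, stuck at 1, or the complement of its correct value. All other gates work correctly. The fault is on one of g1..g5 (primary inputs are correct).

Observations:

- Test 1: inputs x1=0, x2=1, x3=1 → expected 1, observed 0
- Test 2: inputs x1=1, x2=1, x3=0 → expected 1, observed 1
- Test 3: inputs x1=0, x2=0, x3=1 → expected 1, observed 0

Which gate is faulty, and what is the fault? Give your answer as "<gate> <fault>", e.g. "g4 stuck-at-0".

g1 inverted output

Fault-free values for test 1 (x1=0, x2=1, x3=1): g1=1, g2=0, g3=0, g4=1, g5=1, giving Y=1. Observed 0.
Test 1: faults giving observed 0 are {g1 stuck-at-0, g1 inverted output, g2 stuck-at-1, g2 inverted output, g4 stuck-at-0, g4 inverted output, g5 stuck-at-0, g5 inverted output}.
Test 2 (x1=1, x2=1, x3=0): fault-free g1=0, g2=0, g3=0, g4=1, g5=1 → 1; observed 1. Eliminates g2 stuck-at-1, g2 inverted output, g4 stuck-at-0, g4 inverted output, g5 stuck-at-0, g5 inverted output.
Test 3 (x1=0, x2=0, x3=1): fault-free g1=0, g2=1, g3=0, g4=1, g5=1 → 1; observed 0. Eliminates g1 stuck-at-0.
Only g1 inverted output is consistent with every test.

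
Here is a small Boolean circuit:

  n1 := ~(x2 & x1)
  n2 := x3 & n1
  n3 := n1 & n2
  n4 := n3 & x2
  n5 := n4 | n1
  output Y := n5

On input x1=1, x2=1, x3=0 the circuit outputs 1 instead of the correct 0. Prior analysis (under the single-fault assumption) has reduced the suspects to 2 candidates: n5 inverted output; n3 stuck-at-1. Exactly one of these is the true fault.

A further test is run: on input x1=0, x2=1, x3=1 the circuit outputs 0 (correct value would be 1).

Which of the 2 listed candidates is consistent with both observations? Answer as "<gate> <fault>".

Evaluate each candidate on input x1=0, x2=1, x3=1:
  n5 inverted output: n1=1, n2=1, n3=1, n4=1, n5=0 [inverted output] → 0 — matches
  n3 stuck-at-1: n1=1, n2=1, n3=1 [stuck-at-1], n4=1, n5=1 → 1 — eliminated
Only n5 inverted output reproduces the observed 0.

n5 inverted output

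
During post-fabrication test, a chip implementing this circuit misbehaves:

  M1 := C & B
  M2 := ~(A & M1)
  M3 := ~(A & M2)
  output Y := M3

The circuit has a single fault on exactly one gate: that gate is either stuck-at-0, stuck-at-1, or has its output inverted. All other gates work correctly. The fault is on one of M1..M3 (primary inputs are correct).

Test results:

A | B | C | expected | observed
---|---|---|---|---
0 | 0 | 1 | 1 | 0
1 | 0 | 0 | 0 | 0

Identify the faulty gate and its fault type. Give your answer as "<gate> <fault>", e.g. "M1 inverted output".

Fault-free values for test 1 (A=0, B=0, C=1): M1=0, M2=1, M3=1, giving Y=1. Observed 0.
Test 1: faults giving observed 0 are {M3 stuck-at-0, M3 inverted output}.
Test 2 (A=1, B=0, C=0): fault-free M1=0, M2=1, M3=0 → 0; observed 0. Eliminates M3 inverted output.
Only M3 stuck-at-0 is consistent with every test.

M3 stuck-at-0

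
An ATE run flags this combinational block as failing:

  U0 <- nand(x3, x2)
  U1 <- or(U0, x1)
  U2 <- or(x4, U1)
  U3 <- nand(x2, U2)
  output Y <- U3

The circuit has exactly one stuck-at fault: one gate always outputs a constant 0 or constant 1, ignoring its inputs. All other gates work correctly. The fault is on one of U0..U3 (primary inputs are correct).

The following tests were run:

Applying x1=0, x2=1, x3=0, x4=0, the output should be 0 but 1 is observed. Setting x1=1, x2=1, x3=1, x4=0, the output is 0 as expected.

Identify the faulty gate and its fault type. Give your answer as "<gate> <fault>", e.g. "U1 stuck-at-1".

Fault-free values for test 1 (x1=0, x2=1, x3=0, x4=0): U0=1, U1=1, U2=1, U3=0, giving Y=0. Observed 1.
Test 1: faults giving observed 1 are {U0 stuck-at-0, U1 stuck-at-0, U2 stuck-at-0, U3 stuck-at-1}.
Test 2 (x1=1, x2=1, x3=1, x4=0): fault-free U0=0, U1=1, U2=1, U3=0 → 0; observed 0. Eliminates U1 stuck-at-0, U2 stuck-at-0, U3 stuck-at-1.
Only U0 stuck-at-0 is consistent with every test.

U0 stuck-at-0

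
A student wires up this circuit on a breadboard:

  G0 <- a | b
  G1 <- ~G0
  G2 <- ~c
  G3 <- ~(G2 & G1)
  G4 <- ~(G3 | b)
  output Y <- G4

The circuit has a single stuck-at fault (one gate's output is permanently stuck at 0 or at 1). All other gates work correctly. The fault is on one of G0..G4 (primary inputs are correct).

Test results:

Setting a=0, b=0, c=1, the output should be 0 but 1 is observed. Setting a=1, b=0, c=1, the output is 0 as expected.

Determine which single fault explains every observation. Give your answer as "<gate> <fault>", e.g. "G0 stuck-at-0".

G2 stuck-at-1

Fault-free values for test 1 (a=0, b=0, c=1): G0=0, G1=1, G2=0, G3=1, G4=0, giving Y=0. Observed 1.
Test 1: faults giving observed 1 are {G2 stuck-at-1, G3 stuck-at-0, G4 stuck-at-1}.
Test 2 (a=1, b=0, c=1): fault-free G0=1, G1=0, G2=0, G3=1, G4=0 → 0; observed 0. Eliminates G3 stuck-at-0, G4 stuck-at-1.
Only G2 stuck-at-1 is consistent with every test.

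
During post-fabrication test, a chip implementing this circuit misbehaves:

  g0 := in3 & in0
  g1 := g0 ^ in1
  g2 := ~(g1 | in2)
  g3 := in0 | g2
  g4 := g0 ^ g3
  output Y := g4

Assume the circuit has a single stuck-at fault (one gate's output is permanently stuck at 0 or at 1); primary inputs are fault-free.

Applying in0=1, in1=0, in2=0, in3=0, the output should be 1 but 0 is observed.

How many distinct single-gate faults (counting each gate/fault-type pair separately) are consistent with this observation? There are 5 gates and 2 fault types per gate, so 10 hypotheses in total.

3

Fault-free: g0=0, g1=0, g2=1, g3=1, g4=1 → 1. Observed 0.
  g0 stuck-at-0: output 1 ✗
  g0 stuck-at-1: output 0 ✓
  g1 stuck-at-0: output 1 ✗
  g1 stuck-at-1: output 1 ✗
  g2 stuck-at-0: output 1 ✗
  g2 stuck-at-1: output 1 ✗
  g3 stuck-at-0: output 0 ✓
  g3 stuck-at-1: output 1 ✗
  g4 stuck-at-0: output 0 ✓
  g4 stuck-at-1: output 1 ✗
Consistent faults: {g0 stuck-at-1, g3 stuck-at-0, g4 stuck-at-0} — 3 in all.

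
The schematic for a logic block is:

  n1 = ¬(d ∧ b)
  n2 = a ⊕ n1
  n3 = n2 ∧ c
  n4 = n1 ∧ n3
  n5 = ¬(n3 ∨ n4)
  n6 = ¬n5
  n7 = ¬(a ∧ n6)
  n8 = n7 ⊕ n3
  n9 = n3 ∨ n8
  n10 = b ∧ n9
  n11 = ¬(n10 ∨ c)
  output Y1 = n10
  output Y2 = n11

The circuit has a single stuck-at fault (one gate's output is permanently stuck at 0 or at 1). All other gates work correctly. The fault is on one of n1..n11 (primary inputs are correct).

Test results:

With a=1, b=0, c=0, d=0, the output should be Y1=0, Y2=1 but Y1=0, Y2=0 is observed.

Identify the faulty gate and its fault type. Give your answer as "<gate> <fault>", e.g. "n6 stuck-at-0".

Fault-free values for test 1 (a=1, b=0, c=0, d=0): n1=1, n2=0, n3=0, n4=0, n5=1, n6=0, n7=1, n8=1, n9=1, n10=0, n11=1, giving Y1=0, Y2=1. Observed Y1=0, Y2=0.
Test 1: faults giving observed Y1=0, Y2=0 are {n11 stuck-at-0}.
Only n11 stuck-at-0 is consistent with every test.

n11 stuck-at-0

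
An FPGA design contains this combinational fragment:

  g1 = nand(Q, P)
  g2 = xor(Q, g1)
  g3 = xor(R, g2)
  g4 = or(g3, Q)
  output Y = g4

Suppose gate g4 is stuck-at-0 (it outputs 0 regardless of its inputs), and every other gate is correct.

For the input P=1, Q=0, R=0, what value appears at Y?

0

Propagate with g4 forced: g1=1, g2=1, g3=1, g4=0 [stuck-at-0].
So Y = 0. (Without the fault it would be 1.)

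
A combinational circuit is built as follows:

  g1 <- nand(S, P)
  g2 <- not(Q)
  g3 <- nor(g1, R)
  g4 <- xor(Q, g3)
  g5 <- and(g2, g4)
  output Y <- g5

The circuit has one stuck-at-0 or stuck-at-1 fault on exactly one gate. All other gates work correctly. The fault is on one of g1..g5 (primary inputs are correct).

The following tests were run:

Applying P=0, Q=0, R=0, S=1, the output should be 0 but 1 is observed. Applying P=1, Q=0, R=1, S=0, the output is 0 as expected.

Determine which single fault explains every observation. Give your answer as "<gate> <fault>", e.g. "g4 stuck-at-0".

g1 stuck-at-0

Fault-free values for test 1 (P=0, Q=0, R=0, S=1): g1=1, g2=1, g3=0, g4=0, g5=0, giving Y=0. Observed 1.
Test 1: faults giving observed 1 are {g1 stuck-at-0, g3 stuck-at-1, g4 stuck-at-1, g5 stuck-at-1}.
Test 2 (P=1, Q=0, R=1, S=0): fault-free g1=1, g2=1, g3=0, g4=0, g5=0 → 0; observed 0. Eliminates g3 stuck-at-1, g4 stuck-at-1, g5 stuck-at-1.
Only g1 stuck-at-0 is consistent with every test.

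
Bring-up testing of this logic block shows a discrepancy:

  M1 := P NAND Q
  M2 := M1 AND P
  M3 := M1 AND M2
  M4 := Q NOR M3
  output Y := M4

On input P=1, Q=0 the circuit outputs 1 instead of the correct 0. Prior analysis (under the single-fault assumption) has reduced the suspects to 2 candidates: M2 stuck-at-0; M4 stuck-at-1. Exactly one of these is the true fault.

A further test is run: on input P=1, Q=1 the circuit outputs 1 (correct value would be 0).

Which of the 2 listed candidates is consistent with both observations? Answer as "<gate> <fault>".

Evaluate each candidate on input P=1, Q=1:
  M2 stuck-at-0: M1=0, M2=0 [stuck-at-0], M3=0, M4=0 → 0 — eliminated
  M4 stuck-at-1: M1=0, M2=0, M3=0, M4=1 [stuck-at-1] → 1 — matches
Only M4 stuck-at-1 reproduces the observed 1.

M4 stuck-at-1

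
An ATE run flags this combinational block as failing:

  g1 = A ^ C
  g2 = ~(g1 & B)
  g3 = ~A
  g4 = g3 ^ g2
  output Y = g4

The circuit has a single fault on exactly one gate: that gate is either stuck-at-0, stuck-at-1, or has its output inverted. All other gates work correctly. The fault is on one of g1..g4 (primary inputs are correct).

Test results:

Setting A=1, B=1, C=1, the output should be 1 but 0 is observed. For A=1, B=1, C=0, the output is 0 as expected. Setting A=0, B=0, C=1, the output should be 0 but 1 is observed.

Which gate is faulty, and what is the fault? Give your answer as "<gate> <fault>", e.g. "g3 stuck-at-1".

g2 stuck-at-0

Fault-free values for test 1 (A=1, B=1, C=1): g1=0, g2=1, g3=0, g4=1, giving Y=1. Observed 0.
Test 1: faults giving observed 0 are {g1 stuck-at-1, g1 inverted output, g2 stuck-at-0, g2 inverted output, g3 stuck-at-1, g3 inverted output, g4 stuck-at-0, g4 inverted output}.
Test 2 (A=1, B=1, C=0): fault-free g1=1, g2=0, g3=0, g4=0 → 0; observed 0. Eliminates g1 inverted output, g2 inverted output, g3 stuck-at-1, g3 inverted output, g4 inverted output.
Test 3 (A=0, B=0, C=1): fault-free g1=1, g2=1, g3=1, g4=0 → 0; observed 1. Eliminates g1 stuck-at-1, g4 stuck-at-0.
Only g2 stuck-at-0 is consistent with every test.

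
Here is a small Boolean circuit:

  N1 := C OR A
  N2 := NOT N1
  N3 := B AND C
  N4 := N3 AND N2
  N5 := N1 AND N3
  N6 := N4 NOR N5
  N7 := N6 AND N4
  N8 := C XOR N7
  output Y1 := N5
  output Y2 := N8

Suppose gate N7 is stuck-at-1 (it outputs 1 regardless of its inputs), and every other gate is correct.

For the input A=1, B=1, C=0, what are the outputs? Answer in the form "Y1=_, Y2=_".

Propagate with N7 forced: N1=1, N2=0, N3=0, N4=0, N5=0, N6=1, N7=1 [stuck-at-1], N8=1.
So the outputs are Y1=0, Y2=1. (Without the fault they would be Y1=0, Y2=0.)

Y1=0, Y2=1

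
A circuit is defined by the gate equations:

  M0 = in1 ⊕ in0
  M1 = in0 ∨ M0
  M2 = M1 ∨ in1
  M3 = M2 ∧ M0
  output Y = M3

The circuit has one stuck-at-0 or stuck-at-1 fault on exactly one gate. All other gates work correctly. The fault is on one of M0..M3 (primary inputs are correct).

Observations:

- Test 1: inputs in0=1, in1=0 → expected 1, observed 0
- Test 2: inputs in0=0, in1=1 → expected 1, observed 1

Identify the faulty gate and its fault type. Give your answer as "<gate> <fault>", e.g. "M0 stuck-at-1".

Fault-free values for test 1 (in0=1, in1=0): M0=1, M1=1, M2=1, M3=1, giving Y=1. Observed 0.
Test 1: faults giving observed 0 are {M0 stuck-at-0, M1 stuck-at-0, M2 stuck-at-0, M3 stuck-at-0}.
Test 2 (in0=0, in1=1): fault-free M0=1, M1=1, M2=1, M3=1 → 1; observed 1. Eliminates M0 stuck-at-0, M2 stuck-at-0, M3 stuck-at-0.
Only M1 stuck-at-0 is consistent with every test.

M1 stuck-at-0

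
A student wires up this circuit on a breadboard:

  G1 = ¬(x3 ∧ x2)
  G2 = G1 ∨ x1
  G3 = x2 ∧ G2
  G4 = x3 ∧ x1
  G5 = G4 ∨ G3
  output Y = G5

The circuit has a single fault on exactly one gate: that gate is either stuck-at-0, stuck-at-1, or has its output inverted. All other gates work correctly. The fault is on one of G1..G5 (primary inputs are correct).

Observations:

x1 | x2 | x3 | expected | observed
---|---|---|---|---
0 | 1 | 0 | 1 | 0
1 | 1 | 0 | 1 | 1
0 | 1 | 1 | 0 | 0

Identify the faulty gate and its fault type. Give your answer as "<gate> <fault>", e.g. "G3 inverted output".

Fault-free values for test 1 (x1=0, x2=1, x3=0): G1=1, G2=1, G3=1, G4=0, G5=1, giving Y=1. Observed 0.
Test 1: faults giving observed 0 are {G1 stuck-at-0, G1 inverted output, G2 stuck-at-0, G2 inverted output, G3 stuck-at-0, G3 inverted output, G5 stuck-at-0, G5 inverted output}.
Test 2 (x1=1, x2=1, x3=0): fault-free G1=1, G2=1, G3=1, G4=0, G5=1 → 1; observed 1. Eliminates G2 stuck-at-0, G2 inverted output, G3 stuck-at-0, G3 inverted output, G5 stuck-at-0, G5 inverted output.
Test 3 (x1=0, x2=1, x3=1): fault-free G1=0, G2=0, G3=0, G4=0, G5=0 → 0; observed 0. Eliminates G1 inverted output.
Only G1 stuck-at-0 is consistent with every test.

G1 stuck-at-0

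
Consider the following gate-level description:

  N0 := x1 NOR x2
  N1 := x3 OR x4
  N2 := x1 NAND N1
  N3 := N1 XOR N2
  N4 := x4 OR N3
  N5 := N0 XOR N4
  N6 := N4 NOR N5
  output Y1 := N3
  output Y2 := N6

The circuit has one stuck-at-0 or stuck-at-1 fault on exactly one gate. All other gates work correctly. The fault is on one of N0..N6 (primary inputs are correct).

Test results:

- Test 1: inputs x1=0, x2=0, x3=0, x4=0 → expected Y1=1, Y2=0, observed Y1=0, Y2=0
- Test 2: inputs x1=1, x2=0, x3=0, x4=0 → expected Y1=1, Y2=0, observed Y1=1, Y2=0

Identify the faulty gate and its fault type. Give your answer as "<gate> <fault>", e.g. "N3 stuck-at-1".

Fault-free values for test 1 (x1=0, x2=0, x3=0, x4=0): N0=1, N1=0, N2=1, N3=1, N4=1, N5=0, N6=0, giving Y1=1, Y2=0. Observed Y1=0, Y2=0.
Test 1: faults giving observed Y1=0, Y2=0 are {N1 stuck-at-1, N2 stuck-at-0, N3 stuck-at-0}.
Test 2 (x1=1, x2=0, x3=0, x4=0): fault-free N0=0, N1=0, N2=1, N3=1, N4=1, N5=1, N6=0 → Y1=1, Y2=0; observed Y1=1, Y2=0. Eliminates N2 stuck-at-0, N3 stuck-at-0.
Only N1 stuck-at-1 is consistent with every test.

N1 stuck-at-1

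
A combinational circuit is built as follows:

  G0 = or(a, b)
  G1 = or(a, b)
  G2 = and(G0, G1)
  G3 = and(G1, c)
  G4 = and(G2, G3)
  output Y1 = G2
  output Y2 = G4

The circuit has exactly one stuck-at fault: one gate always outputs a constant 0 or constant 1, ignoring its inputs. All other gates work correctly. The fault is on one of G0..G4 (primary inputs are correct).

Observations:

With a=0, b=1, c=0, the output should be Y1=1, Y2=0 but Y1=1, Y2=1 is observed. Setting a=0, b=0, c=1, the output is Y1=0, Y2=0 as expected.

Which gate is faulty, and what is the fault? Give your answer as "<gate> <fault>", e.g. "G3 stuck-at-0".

G3 stuck-at-1

Fault-free values for test 1 (a=0, b=1, c=0): G0=1, G1=1, G2=1, G3=0, G4=0, giving Y1=1, Y2=0. Observed Y1=1, Y2=1.
Test 1: faults giving observed Y1=1, Y2=1 are {G3 stuck-at-1, G4 stuck-at-1}.
Test 2 (a=0, b=0, c=1): fault-free G0=0, G1=0, G2=0, G3=0, G4=0 → Y1=0, Y2=0; observed Y1=0, Y2=0. Eliminates G4 stuck-at-1.
Only G3 stuck-at-1 is consistent with every test.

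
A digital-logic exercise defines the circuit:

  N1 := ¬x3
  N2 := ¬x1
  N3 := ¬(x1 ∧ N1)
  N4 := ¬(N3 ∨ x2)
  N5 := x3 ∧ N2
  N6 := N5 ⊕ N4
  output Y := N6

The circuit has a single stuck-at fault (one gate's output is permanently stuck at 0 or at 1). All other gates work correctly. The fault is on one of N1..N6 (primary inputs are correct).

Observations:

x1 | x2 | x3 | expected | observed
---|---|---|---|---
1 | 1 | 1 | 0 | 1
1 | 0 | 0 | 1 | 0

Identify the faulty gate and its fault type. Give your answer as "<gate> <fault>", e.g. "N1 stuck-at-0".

Fault-free values for test 1 (x1=1, x2=1, x3=1): N1=0, N2=0, N3=1, N4=0, N5=0, N6=0, giving Y=0. Observed 1.
Test 1: faults giving observed 1 are {N2 stuck-at-1, N4 stuck-at-1, N5 stuck-at-1, N6 stuck-at-1}.
Test 2 (x1=1, x2=0, x3=0): fault-free N1=1, N2=0, N3=0, N4=1, N5=0, N6=1 → 1; observed 0. Eliminates N2 stuck-at-1, N4 stuck-at-1, N6 stuck-at-1.
Only N5 stuck-at-1 is consistent with every test.

N5 stuck-at-1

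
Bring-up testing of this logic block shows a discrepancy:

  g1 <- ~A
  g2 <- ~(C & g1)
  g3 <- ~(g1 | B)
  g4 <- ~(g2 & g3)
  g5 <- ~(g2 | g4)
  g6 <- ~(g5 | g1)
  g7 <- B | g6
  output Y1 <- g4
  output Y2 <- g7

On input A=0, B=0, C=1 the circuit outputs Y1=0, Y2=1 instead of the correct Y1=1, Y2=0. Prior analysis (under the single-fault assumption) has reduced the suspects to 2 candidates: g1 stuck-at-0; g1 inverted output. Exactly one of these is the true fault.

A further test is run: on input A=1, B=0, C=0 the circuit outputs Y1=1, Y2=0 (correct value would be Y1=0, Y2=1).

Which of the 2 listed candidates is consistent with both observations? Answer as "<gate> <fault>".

Evaluate each candidate on input A=1, B=0, C=0:
  g1 stuck-at-0: g1=0 [stuck-at-0], g2=1, g3=1, g4=0, g5=0, g6=1, g7=1 → Y1=0, Y2=1 — eliminated
  g1 inverted output: g1=1 [inverted output], g2=1, g3=0, g4=1, g5=0, g6=0, g7=0 → Y1=1, Y2=0 — matches
Only g1 inverted output reproduces the observed Y1=1, Y2=0.

g1 inverted output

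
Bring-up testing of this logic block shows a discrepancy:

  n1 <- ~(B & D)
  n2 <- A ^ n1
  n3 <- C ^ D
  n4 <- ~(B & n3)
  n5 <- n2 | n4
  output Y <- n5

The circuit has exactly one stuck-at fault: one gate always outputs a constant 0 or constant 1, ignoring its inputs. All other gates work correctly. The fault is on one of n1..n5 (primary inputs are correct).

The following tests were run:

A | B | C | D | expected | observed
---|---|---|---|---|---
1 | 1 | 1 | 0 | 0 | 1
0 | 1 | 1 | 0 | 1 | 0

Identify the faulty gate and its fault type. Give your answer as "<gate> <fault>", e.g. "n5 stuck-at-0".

n1 stuck-at-0

Fault-free values for test 1 (A=1, B=1, C=1, D=0): n1=1, n2=0, n3=1, n4=0, n5=0, giving Y=0. Observed 1.
Test 1: faults giving observed 1 are {n1 stuck-at-0, n2 stuck-at-1, n3 stuck-at-0, n4 stuck-at-1, n5 stuck-at-1}.
Test 2 (A=0, B=1, C=1, D=0): fault-free n1=1, n2=1, n3=1, n4=0, n5=1 → 1; observed 0. Eliminates n2 stuck-at-1, n3 stuck-at-0, n4 stuck-at-1, n5 stuck-at-1.
Only n1 stuck-at-0 is consistent with every test.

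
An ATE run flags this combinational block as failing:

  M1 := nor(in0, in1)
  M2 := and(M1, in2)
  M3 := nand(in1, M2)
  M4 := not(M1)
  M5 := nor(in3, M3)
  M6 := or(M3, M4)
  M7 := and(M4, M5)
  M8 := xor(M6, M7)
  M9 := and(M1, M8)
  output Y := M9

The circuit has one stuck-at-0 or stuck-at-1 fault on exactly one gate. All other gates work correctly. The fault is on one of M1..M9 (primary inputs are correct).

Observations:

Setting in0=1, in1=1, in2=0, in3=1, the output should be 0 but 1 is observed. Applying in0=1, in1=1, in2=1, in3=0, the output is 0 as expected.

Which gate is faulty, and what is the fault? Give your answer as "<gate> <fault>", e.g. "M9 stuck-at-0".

M1 stuck-at-1

Fault-free values for test 1 (in0=1, in1=1, in2=0, in3=1): M1=0, M2=0, M3=1, M4=1, M5=0, M6=1, M7=0, M8=1, M9=0, giving Y=0. Observed 1.
Test 1: faults giving observed 1 are {M1 stuck-at-1, M9 stuck-at-1}.
Test 2 (in0=1, in1=1, in2=1, in3=0): fault-free M1=0, M2=0, M3=1, M4=1, M5=0, M6=1, M7=0, M8=1, M9=0 → 0; observed 0. Eliminates M9 stuck-at-1.
Only M1 stuck-at-1 is consistent with every test.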